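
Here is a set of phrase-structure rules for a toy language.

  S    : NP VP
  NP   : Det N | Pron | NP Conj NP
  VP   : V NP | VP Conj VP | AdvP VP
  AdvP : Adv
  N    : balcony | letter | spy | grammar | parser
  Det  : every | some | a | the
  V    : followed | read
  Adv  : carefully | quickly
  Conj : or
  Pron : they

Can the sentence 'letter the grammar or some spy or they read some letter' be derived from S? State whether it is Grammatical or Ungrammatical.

An N word can never sit immediately before a Det word in any string this grammar generates, so the substring 'letter the' rules out a derivation.

Ungrammatical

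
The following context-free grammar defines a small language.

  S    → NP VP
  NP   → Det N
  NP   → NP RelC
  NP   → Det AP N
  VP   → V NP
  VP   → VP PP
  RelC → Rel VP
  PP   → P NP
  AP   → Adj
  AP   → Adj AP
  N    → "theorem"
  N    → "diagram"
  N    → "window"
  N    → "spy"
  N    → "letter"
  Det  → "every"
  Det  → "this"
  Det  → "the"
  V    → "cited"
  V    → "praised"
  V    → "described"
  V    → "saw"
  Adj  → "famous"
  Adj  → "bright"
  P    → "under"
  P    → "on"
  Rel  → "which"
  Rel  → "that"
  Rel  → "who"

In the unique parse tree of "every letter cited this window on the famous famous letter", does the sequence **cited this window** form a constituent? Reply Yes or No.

Yes

[S [NP [Det every] [N letter]] [VP [VP [V cited] [NP [Det this] [N window]]] [PP [P on] [NP [Det the] [AP [Adj famous] [AP [Adj famous]]] [N letter]]]]]
The words 'cited this window' are exhaustively dominated by a single VP node (built by VP → V NP), so they form a constituent.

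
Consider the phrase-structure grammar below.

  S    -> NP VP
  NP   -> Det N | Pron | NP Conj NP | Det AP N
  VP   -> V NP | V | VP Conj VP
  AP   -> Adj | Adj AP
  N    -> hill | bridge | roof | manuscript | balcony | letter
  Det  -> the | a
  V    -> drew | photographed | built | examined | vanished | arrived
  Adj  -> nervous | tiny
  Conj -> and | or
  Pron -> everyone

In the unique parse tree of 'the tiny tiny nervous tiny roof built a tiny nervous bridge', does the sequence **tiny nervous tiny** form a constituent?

Yes

[S [NP [Det the] [AP [Adj tiny] [AP [Adj tiny] [AP [Adj nervous] [AP [Adj tiny]]]]] [N roof]] [VP [V built] [NP [Det a] [AP [Adj tiny] [AP [Adj nervous]]] [N bridge]]]]
The words 'tiny nervous tiny' are exhaustively dominated by a single AP node (built by AP → Adj AP), so they form a constituent.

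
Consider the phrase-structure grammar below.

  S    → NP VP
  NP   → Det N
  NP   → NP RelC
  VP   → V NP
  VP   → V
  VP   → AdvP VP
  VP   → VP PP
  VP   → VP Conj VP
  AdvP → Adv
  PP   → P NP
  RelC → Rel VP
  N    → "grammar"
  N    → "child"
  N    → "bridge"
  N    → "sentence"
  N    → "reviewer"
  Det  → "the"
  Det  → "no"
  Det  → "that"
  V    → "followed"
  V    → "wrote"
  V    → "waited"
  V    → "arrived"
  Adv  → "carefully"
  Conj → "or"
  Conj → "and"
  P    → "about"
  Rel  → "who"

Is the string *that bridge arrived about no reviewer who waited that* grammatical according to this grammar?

For S → NP VP, the only prefix that parses as NP is 'that bridge', but the remainder 'arrived about no reviewer who waited that' is not a VP under these rules.

Ungrammatical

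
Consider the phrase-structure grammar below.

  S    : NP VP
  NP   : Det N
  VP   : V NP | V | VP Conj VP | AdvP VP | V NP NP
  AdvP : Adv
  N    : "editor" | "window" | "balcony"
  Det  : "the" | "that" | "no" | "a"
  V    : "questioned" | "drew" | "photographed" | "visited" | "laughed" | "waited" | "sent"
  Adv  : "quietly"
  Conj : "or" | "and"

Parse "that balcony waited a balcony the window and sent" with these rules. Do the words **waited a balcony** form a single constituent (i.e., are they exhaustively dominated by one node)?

No

[S [NP [Det that] [N balcony]] [VP [VP [V waited] [NP [Det a] [N balcony]] [NP [Det the] [N window]]] [Conj and] [VP [V sent]]]]
The smallest constituent containing 'waited a balcony' is the VP spanning 'waited a balcony the window'; no single node in the tree dominates exactly the given words.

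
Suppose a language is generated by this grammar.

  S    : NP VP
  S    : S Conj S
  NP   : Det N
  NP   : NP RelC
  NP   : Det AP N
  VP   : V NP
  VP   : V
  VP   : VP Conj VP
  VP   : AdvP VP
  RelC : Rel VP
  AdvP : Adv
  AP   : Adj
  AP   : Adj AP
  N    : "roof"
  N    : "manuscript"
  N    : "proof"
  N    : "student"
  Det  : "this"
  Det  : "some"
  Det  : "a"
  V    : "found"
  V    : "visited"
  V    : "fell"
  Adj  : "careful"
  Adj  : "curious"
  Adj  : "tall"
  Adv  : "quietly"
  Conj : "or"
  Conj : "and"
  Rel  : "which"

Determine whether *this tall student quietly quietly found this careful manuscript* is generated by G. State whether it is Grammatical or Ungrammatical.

Grammatical

S
  NP
    Det: this
    AP
      Adj: tall
    N: student
  VP
    AdvP
      Adv: quietly
    VP
      AdvP
        Adv: quietly
      VP
        V: found
        NP
          Det: this
          AP
            Adj: careful
          N: manuscript
Each bracket corresponds to one application of a listed rule, so the string is derivable from S.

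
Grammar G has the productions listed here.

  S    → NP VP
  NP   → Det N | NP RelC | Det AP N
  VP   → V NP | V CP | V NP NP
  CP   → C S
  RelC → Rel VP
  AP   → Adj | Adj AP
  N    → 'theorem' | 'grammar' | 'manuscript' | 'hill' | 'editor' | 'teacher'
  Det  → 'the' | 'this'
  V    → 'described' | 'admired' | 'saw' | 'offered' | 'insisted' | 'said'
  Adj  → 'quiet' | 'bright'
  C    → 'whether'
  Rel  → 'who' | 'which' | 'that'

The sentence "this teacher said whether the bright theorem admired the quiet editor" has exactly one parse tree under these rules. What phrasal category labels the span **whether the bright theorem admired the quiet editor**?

[S [NP [Det this] [N teacher]] [VP [V said] [CP [C whether] [S [NP [Det the] [AP [Adj bright]] [N theorem]] [VP [V admired] [NP [Det the] [AP [Adj quiet]] [N editor]]]]]]]
The span 'whether the bright theorem admired the quiet editor' is the CP node built by CP → C S.

CP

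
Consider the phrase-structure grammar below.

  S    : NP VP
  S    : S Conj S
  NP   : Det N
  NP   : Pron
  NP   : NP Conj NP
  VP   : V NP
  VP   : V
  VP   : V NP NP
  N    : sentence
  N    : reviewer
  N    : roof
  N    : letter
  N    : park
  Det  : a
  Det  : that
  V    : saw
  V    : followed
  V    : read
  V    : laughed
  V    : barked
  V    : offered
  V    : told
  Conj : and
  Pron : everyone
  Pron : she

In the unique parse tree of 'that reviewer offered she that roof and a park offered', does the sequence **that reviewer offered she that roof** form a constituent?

Yes

[S [S [NP [Det that] [N reviewer]] [VP [V offered] [NP [Pron she]] [NP [Det that] [N roof]]]] [Conj and] [S [NP [Det a] [N park]] [VP [V offered]]]]
The words 'that reviewer offered she that roof' are exhaustively dominated by a single S node (built by S → NP VP), so they form a constituent.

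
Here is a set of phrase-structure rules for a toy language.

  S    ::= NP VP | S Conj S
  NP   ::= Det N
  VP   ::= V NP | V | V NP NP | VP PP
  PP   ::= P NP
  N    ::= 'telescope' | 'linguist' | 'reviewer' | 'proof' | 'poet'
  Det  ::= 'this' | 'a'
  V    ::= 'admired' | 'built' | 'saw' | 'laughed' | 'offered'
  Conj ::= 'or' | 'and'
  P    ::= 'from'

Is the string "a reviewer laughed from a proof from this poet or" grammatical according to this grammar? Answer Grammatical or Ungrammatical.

Ungrammatical

For S → NP VP, the only prefix that parses as NP is 'a reviewer', but the remainder 'laughed from a proof from this poet or' is not a VP under these rules. The alternative S rule S → S Conj S likewise has no satisfying split.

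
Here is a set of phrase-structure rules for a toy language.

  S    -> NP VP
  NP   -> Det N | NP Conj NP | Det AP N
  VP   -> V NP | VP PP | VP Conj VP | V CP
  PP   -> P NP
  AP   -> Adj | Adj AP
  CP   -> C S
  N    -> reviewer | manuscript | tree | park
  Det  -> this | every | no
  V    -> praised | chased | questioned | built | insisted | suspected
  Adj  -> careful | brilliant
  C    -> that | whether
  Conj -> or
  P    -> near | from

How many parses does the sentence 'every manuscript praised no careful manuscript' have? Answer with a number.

1

[S [NP [Det every] [N manuscript]] [VP [V praised] [NP [Det no] [AP [Adj careful]] [N manuscript]]]]
No rule offers an alternative attachment or grouping for any span, so this is the only derivation.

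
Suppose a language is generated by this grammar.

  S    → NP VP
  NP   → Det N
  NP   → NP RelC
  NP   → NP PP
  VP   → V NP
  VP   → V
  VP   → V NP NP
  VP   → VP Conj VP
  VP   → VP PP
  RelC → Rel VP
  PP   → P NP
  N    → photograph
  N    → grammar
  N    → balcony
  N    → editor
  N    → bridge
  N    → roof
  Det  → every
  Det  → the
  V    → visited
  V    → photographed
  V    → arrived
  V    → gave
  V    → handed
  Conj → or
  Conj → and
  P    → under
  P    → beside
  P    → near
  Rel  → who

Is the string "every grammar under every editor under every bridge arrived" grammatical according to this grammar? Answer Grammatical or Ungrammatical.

Grammatical

S
  NP
    NP
      Det: every
      N: grammar
    PP
      P: under
      NP
        NP
          Det: every
          N: editor
        PP
          P: under
          NP
            Det: every
            N: bridge
  VP
    V: arrived
The bracketing above is licensed at every node by one of the given productions, with S at the root.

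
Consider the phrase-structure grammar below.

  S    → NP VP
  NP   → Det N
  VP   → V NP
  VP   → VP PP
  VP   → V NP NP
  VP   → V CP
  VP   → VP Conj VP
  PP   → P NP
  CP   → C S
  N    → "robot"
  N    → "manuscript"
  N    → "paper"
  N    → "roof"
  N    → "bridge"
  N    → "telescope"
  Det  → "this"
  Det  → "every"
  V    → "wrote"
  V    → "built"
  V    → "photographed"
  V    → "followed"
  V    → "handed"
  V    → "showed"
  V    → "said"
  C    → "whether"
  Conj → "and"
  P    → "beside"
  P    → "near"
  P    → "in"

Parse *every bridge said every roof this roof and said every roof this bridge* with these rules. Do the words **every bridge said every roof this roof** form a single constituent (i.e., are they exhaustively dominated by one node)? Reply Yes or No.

No

[S [NP [Det every] [N bridge]] [VP [VP [V said] [NP [Det every] [N roof]] [NP [Det this] [N roof]]] [Conj and] [VP [V said] [NP [Det every] [N roof]] [NP [Det this] [N bridge]]]]]
The smallest constituent containing 'every bridge said every roof this roof' is the S spanning 'every bridge said every roof this roof and said every roof this bridge'; no single node in the tree dominates exactly the given words.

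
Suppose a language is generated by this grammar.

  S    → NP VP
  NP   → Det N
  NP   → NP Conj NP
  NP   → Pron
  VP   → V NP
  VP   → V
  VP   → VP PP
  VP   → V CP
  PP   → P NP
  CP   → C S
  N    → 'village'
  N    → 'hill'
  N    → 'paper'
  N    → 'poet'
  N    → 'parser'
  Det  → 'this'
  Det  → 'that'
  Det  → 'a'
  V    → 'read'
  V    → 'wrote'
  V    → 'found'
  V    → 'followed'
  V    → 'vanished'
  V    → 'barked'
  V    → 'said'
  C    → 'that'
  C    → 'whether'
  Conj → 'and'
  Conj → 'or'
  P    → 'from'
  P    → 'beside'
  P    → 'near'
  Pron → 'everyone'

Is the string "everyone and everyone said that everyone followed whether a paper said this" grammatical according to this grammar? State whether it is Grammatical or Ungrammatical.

For S → NP VP, every NP-prefix leaves a non-VP remainder: after 'everyone' the remainder is not a VP; after 'everyone and everyone' the remainder is not a VP.

Ungrammatical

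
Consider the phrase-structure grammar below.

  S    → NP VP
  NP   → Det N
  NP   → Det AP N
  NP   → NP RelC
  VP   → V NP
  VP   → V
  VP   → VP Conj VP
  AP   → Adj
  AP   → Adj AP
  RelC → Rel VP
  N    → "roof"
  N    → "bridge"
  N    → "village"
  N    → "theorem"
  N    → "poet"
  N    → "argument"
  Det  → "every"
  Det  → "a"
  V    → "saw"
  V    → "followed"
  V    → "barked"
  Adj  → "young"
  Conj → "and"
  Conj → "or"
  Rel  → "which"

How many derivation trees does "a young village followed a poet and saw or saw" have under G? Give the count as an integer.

The two bracketings:
[S [NP [Det a] [AP [Adj young]] [N village]] [VP [VP [V followed] [NP [Det a] [N poet]]] [Conj and] [VP [VP [V saw]] [Conj or] [VP [V saw]]]]]
[S [NP [Det a] [AP [Adj young]] [N village]] [VP [VP [VP [V followed] [NP [Det a] [N poet]]] [Conj and] [VP [V saw]]] [Conj or] [VP [V saw]]]]
The trees differ in how a recursive rule is bracketed over the same span.

2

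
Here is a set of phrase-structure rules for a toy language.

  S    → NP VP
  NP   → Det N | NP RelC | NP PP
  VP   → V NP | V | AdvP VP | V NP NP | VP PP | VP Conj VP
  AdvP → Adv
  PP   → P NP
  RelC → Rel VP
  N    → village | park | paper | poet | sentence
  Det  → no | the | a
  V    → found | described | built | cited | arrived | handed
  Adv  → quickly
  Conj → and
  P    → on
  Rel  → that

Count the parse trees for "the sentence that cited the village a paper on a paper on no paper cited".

9

Two of the 9 distinct bracketings:
[S [NP [NP [Det the] [N sentence]] [RelC [Rel that] [VP [V cited] [NP [Det the] [N village]] [NP [NP [Det a] [N paper]] [PP [P on] [NP [NP [Det a] [N paper]] [PP [P on] [NP [Det no] [N paper]]]]]]]]] [VP [V cited]]]
[S [NP [NP [Det the] [N sentence]] [RelC [Rel that] [VP [V cited] [NP [Det the] [N village]] [NP [NP [NP [Det a] [N paper]] [PP [P on] [NP [Det a] [N paper]]]] [PP [P on] [NP [Det no] [N paper]]]]]]] [VP [V cited]]]
The trees differ in how a recursive rule is bracketed over the same span.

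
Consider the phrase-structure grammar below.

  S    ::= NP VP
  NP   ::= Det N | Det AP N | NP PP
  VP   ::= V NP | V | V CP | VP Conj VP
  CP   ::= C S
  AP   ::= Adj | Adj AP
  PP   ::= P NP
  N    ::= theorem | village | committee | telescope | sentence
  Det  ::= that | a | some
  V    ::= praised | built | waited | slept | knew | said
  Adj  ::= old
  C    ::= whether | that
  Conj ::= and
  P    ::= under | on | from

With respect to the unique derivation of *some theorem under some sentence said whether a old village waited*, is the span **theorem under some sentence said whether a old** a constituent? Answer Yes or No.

[S [NP [NP [Det some] [N theorem]] [PP [P under] [NP [Det some] [N sentence]]]] [VP [V said] [CP [C whether] [S [NP [Det a] [AP [Adj old]] [N village]] [VP [V waited]]]]]]
The smallest constituent containing 'theorem under some sentence said whether a old' is the S spanning 'some theorem under some sentence said whether a old village waited'; no single node in the tree dominates exactly the given words.

No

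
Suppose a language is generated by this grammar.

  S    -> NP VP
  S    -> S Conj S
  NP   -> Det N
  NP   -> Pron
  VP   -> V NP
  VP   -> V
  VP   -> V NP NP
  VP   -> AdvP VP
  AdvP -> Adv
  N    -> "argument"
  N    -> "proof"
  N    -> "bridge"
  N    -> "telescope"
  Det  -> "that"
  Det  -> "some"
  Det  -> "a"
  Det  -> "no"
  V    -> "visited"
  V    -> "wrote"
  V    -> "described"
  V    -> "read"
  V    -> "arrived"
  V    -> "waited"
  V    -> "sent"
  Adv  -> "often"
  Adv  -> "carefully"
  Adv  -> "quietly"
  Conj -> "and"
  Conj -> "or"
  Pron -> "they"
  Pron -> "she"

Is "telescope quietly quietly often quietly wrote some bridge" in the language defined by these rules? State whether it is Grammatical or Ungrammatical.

For S → NP VP, no prefix of the string parses as an NP. The alternative S rule S → S Conj S likewise has no satisfying split.

Ungrammatical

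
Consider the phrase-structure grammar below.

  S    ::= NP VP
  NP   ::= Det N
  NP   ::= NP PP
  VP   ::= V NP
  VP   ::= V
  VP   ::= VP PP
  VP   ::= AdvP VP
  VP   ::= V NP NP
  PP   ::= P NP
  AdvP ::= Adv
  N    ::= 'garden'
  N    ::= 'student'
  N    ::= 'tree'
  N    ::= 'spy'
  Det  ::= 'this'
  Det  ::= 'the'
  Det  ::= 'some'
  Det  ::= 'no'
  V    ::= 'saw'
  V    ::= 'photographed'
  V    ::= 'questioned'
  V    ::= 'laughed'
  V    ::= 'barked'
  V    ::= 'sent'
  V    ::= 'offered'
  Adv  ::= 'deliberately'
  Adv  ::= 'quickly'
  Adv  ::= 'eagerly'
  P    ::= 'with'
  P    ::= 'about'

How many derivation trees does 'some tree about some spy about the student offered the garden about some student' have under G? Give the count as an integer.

4

Two of the 4 distinct bracketings:
[S [NP [NP [Det some] [N tree]] [PP [P about] [NP [NP [Det some] [N spy]] [PP [P about] [NP [Det the] [N student]]]]]] [VP [V offered] [NP [NP [Det the] [N garden]] [PP [P about] [NP [Det some] [N student]]]]]]
[S [NP [NP [Det some] [N tree]] [PP [P about] [NP [NP [Det some] [N spy]] [PP [P about] [NP [Det the] [N student]]]]]] [VP [VP [V offered] [NP [Det the] [N garden]]] [PP [P about] [NP [Det some] [N student]]]]]
The difference turns on whether VP → VP PP is used at the relevant span, versus an alternative expansion of VP.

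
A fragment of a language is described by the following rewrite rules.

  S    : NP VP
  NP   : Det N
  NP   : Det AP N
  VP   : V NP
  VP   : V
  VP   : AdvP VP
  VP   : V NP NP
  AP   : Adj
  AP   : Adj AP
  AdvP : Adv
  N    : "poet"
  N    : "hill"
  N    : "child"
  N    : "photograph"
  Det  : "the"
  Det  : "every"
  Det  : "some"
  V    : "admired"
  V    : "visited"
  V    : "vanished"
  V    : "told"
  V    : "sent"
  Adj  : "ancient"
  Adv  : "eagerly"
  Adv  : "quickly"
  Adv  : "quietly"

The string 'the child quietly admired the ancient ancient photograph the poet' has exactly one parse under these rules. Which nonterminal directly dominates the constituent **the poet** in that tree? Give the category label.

S
  NP
    Det: the
    N: child
  VP
    AdvP
      Adv: quietly
    VP
      V: admired
      NP
        Det: the
        AP
          Adj: ancient
          AP
            Adj: ancient
        N: photograph
      NP
        Det: the
        N: poet
The span 'the poet' is the NP node built by NP → Det N.
Its mother is the VP built by VP → V NP NP.

VP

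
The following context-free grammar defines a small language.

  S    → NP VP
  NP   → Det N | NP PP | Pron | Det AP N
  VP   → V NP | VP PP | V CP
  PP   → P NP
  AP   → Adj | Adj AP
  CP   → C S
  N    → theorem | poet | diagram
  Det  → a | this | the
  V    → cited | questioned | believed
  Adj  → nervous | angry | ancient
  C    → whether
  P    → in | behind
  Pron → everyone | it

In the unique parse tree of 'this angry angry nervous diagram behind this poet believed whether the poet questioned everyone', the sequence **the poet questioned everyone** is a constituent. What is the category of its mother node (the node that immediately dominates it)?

[S [NP [NP [Det this] [AP [Adj angry] [AP [Adj angry] [AP [Adj nervous]]]] [N diagram]] [PP [P behind] [NP [Det this] [N poet]]]] [VP [V believed] [CP [C whether] [S [NP [Det the] [N poet]] [VP [V questioned] [NP [Pron everyone]]]]]]]
The span 'the poet questioned everyone' is the S node built by S → NP VP.
Its mother is the CP built by CP → C S.

CP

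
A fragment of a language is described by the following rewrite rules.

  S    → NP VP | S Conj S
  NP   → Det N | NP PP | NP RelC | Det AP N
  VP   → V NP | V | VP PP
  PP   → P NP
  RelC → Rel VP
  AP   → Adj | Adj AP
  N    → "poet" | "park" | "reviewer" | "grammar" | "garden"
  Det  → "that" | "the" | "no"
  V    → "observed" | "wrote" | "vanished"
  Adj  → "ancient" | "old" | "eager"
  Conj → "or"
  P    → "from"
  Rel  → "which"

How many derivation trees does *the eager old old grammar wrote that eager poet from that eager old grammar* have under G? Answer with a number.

The two bracketings:
[S [NP [Det the] [AP [Adj eager] [AP [Adj old] [AP [Adj old]]]] [N grammar]] [VP [V wrote] [NP [NP [Det that] [AP [Adj eager]] [N poet]] [PP [P from] [NP [Det that] [AP [Adj eager] [AP [Adj old]]] [N grammar]]]]]]
[S [NP [Det the] [AP [Adj eager] [AP [Adj old] [AP [Adj old]]]] [N grammar]] [VP [VP [V wrote] [NP [Det that] [AP [Adj eager]] [N poet]]] [PP [P from] [NP [Det that] [AP [Adj eager] [AP [Adj old]]] [N grammar]]]]]
The difference turns on whether NP → NP PP is used at the relevant span, versus an alternative expansion of NP.

2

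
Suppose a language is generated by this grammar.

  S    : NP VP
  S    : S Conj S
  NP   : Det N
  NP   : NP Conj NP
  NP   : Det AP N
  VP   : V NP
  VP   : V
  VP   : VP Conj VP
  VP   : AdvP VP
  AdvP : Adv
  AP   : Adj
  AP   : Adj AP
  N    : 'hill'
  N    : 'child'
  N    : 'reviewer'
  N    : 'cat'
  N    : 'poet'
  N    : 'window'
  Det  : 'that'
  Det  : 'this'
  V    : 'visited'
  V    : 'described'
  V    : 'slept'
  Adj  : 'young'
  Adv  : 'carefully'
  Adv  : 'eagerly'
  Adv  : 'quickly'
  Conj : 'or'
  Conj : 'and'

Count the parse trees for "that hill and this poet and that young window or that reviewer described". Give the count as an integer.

5

Two of the 5 distinct bracketings:
[S [NP [NP [Det that] [N hill]] [Conj and] [NP [NP [Det this] [N poet]] [Conj and] [NP [NP [Det that] [AP [Adj young]] [N window]] [Conj or] [NP [Det that] [N reviewer]]]]] [VP [V described]]]
[S [NP [NP [Det that] [N hill]] [Conj and] [NP [NP [NP [Det this] [N poet]] [Conj and] [NP [Det that] [AP [Adj young]] [N window]]] [Conj or] [NP [Det that] [N reviewer]]]] [VP [V described]]]
The trees differ in how a recursive rule is bracketed over the same span.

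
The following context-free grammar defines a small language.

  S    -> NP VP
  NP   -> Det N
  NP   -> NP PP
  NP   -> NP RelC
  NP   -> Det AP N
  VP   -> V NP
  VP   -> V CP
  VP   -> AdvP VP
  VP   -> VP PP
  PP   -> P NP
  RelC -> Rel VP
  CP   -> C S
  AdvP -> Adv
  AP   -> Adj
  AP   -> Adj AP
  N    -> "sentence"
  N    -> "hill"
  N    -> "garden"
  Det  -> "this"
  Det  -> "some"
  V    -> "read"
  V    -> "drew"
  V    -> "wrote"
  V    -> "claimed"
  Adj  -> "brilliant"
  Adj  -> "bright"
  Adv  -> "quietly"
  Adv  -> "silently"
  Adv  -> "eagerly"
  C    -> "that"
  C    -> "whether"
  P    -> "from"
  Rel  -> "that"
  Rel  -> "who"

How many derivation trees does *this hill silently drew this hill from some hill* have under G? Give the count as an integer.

3

Two of the 3 distinct bracketings:
[S [NP [Det this] [N hill]] [VP [AdvP [Adv silently]] [VP [V drew] [NP [NP [Det this] [N hill]] [PP [P from] [NP [Det some] [N hill]]]]]]]
[S [NP [Det this] [N hill]] [VP [AdvP [Adv silently]] [VP [VP [V drew] [NP [Det this] [N hill]]] [PP [P from] [NP [Det some] [N hill]]]]]]
The difference turns on whether NP → NP PP is used at the relevant span, versus an alternative expansion of NP.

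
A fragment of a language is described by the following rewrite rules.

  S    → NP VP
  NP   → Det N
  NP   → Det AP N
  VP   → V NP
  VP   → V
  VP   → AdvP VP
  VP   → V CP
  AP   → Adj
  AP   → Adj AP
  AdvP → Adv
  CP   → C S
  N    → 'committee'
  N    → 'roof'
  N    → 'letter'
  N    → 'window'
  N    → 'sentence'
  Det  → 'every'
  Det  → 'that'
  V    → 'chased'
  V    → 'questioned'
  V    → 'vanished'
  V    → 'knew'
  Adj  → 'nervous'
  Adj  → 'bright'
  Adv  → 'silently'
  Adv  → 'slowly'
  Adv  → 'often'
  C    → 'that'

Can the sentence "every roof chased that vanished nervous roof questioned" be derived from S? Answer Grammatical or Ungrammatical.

A C/Det word can never sit immediately before a V word in any string this grammar generates, so the substring 'that vanished' rules out a derivation.

Ungrammatical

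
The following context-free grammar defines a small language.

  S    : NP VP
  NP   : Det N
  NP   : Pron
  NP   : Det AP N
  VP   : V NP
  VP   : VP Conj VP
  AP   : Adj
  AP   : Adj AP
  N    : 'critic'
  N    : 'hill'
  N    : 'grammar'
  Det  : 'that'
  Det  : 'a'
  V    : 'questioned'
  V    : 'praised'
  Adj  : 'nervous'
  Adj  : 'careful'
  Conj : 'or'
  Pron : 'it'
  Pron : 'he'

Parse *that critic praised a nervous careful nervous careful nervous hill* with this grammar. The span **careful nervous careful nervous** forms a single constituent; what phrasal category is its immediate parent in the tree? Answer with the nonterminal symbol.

[S [NP [Det that] [N critic]] [VP [V praised] [NP [Det a] [AP [Adj nervous] [AP [Adj careful] [AP [Adj nervous] [AP [Adj careful] [AP [Adj nervous]]]]]] [N hill]]]]
The span 'careful nervous careful nervous' is the AP node built by AP → Adj AP.
Its mother is the AP built by AP → Adj AP.

AP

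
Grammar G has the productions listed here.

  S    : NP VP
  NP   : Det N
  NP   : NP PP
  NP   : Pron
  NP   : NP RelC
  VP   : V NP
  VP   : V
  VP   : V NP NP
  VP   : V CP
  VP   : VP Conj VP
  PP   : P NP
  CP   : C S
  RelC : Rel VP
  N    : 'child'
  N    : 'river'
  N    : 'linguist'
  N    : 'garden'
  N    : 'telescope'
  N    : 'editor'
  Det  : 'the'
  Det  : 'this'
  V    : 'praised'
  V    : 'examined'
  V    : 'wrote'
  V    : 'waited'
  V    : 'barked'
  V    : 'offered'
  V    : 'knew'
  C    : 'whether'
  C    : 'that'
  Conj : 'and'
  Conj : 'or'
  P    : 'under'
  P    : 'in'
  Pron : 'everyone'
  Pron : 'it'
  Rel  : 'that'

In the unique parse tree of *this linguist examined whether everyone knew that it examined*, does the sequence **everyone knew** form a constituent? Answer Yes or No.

No

[S [NP [Det this] [N linguist]] [VP [V examined] [CP [C whether] [S [NP [Pron everyone]] [VP [V knew] [CP [C that] [S [NP [Pron it]] [VP [V examined]]]]]]]]]
The smallest constituent containing 'everyone knew' is the S spanning 'everyone knew that it examined'; no single node in the tree dominates exactly the given words.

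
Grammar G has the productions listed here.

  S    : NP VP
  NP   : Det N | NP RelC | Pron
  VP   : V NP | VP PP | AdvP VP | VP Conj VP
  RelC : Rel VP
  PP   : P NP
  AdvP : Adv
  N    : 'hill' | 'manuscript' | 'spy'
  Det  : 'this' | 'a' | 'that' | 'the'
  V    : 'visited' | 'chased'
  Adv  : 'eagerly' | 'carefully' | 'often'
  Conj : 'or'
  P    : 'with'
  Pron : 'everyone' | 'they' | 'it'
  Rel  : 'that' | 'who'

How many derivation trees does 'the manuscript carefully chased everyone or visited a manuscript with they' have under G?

Two of the 5 distinct bracketings:
[S [NP [Det the] [N manuscript]] [VP [VP [AdvP [Adv carefully]] [VP [VP [V chased] [NP [Pron everyone]]] [Conj or] [VP [V visited] [NP [Det a] [N manuscript]]]]] [PP [P with] [NP [Pron they]]]]]
[S [NP [Det the] [N manuscript]] [VP [VP [VP [AdvP [Adv carefully]] [VP [V chased] [NP [Pron everyone]]]] [Conj or] [VP [V visited] [NP [Det a] [N manuscript]]]] [PP [P with] [NP [Pron they]]]]]
The trees differ in how a recursive rule is bracketed over the same span.

5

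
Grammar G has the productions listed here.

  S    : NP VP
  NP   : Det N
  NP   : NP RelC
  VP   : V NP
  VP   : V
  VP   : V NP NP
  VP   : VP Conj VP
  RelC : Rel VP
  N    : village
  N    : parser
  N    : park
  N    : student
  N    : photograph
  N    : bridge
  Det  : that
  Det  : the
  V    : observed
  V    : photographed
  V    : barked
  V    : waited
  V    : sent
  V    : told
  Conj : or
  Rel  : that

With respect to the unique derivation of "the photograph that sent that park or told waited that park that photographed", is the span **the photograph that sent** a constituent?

No

[S [NP [NP [Det the] [N photograph]] [RelC [Rel that] [VP [VP [V sent] [NP [Det that] [N park]]] [Conj or] [VP [V told]]]]] [VP [V waited] [NP [NP [Det that] [N park]] [RelC [Rel that] [VP [V photographed]]]]]]
The smallest constituent containing 'the photograph that sent' is the NP spanning 'the photograph that sent that park or told'; no single node in the tree dominates exactly the given words.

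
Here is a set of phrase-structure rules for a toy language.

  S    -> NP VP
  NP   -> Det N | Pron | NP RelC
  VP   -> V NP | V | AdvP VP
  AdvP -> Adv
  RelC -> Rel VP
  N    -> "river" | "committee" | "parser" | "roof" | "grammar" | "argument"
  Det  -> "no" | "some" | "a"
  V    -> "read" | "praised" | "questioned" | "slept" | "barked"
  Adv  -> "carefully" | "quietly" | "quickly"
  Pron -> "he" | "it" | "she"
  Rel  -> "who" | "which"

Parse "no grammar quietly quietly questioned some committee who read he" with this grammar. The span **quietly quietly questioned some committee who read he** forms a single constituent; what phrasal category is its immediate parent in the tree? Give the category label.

S

S
  NP
    Det: no
    N: grammar
  VP
    AdvP
      Adv: quietly
    VP
      AdvP
        Adv: quietly
      VP
        V: questioned
        NP
          NP
            Det: some
            N: committee
          RelC
            Rel: who
            VP
              V: read
              NP
                Pron: he
The span 'quietly quietly questioned some committee who read he' is the VP node built by VP → AdvP VP.
Its mother is the S built by S → NP VP.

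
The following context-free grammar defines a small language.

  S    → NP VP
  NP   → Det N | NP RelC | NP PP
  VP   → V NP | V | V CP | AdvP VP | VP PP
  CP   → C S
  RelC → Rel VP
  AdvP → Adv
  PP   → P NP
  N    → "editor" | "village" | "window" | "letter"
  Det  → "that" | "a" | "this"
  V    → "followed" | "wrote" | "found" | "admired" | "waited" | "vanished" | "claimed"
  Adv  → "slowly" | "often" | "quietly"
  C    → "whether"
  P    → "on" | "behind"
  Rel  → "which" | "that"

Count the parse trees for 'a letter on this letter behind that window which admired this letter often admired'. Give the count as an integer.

Two of the 5 distinct bracketings:
[S [NP [NP [NP [Det a] [N letter]] [PP [P on] [NP [NP [Det this] [N letter]] [PP [P behind] [NP [Det that] [N window]]]]]] [RelC [Rel which] [VP [V admired] [NP [Det this] [N letter]]]]] [VP [AdvP [Adv often]] [VP [V admired]]]]
[S [NP [NP [NP [NP [Det a] [N letter]] [PP [P on] [NP [Det this] [N letter]]]] [PP [P behind] [NP [Det that] [N window]]]] [RelC [Rel which] [VP [V admired] [NP [Det this] [N letter]]]]] [VP [AdvP [Adv often]] [VP [V admired]]]]
The trees differ in how a recursive rule is bracketed over the same span.

5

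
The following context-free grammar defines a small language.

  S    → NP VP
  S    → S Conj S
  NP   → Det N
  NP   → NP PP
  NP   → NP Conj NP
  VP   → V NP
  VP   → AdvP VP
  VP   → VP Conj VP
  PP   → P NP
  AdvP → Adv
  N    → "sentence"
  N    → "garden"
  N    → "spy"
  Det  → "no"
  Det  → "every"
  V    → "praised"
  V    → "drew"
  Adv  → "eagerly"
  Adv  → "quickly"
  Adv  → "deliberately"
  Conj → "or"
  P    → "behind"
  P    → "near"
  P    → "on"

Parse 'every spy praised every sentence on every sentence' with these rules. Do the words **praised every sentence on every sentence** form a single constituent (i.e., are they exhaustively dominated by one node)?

[S [NP [Det every] [N spy]] [VP [V praised] [NP [NP [Det every] [N sentence]] [PP [P on] [NP [Det every] [N sentence]]]]]]
The words 'praised every sentence on every sentence' are exhaustively dominated by a single VP node (built by VP → V NP), so they form a constituent.

Yes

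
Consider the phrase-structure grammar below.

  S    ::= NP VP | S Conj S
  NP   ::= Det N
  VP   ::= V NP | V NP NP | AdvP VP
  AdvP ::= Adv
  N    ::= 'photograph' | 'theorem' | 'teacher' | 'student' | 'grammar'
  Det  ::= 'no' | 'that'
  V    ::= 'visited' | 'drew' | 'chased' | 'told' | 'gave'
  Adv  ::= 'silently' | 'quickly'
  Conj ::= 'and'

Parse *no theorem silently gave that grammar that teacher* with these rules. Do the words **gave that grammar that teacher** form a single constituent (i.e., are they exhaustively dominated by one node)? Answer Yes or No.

Yes

[S [NP [Det no] [N theorem]] [VP [AdvP [Adv silently]] [VP [V gave] [NP [Det that] [N grammar]] [NP [Det that] [N teacher]]]]]
The words 'gave that grammar that teacher' are exhaustively dominated by a single VP node (built by VP → V NP NP), so they form a constituent.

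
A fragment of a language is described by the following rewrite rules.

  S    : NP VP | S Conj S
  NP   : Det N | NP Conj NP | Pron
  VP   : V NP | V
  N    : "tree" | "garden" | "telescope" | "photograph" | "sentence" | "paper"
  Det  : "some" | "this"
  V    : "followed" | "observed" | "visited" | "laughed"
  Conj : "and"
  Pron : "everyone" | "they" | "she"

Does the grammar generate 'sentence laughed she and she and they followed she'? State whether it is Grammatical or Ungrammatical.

For S → NP VP, no prefix of the string parses as an NP. The alternative S rule S → S Conj S likewise has no satisfying split.

Ungrammatical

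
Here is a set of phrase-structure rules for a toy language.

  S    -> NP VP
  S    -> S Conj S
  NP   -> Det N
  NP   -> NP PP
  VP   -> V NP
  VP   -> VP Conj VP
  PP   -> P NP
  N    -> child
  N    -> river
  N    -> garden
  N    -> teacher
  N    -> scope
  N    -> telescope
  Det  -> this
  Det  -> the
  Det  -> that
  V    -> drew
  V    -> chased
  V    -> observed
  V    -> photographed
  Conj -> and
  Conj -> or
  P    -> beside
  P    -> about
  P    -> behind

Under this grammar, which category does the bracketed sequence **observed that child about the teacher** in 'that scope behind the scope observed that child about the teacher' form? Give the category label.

[S [NP [NP [Det that] [N scope]] [PP [P behind] [NP [Det the] [N scope]]]] [VP [V observed] [NP [NP [Det that] [N child]] [PP [P about] [NP [Det the] [N teacher]]]]]]
The span 'observed that child about the teacher' is the VP node built by VP → V NP.

VP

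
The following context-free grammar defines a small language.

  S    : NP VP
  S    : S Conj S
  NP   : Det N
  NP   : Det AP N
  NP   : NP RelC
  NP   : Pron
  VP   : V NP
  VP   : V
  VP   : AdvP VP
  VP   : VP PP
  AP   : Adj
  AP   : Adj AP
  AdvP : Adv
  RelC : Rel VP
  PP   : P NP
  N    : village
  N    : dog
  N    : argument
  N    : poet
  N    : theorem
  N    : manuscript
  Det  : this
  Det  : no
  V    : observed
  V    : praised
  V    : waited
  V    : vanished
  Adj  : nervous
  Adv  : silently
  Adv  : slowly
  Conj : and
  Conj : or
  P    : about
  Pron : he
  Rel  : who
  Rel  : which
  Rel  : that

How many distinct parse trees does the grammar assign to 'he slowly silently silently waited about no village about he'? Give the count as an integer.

Two of the 10 distinct bracketings:
[S [NP [Pron he]] [VP [AdvP [Adv slowly]] [VP [AdvP [Adv silently]] [VP [AdvP [Adv silently]] [VP [VP [VP [V waited]] [PP [P about] [NP [Det no] [N village]]]] [PP [P about] [NP [Pron he]]]]]]]]
[S [NP [Pron he]] [VP [AdvP [Adv slowly]] [VP [AdvP [Adv silently]] [VP [VP [AdvP [Adv silently]] [VP [VP [V waited]] [PP [P about] [NP [Det no] [N village]]]]] [PP [P about] [NP [Pron he]]]]]]]
The trees differ in how a recursive rule is bracketed over the same span.

10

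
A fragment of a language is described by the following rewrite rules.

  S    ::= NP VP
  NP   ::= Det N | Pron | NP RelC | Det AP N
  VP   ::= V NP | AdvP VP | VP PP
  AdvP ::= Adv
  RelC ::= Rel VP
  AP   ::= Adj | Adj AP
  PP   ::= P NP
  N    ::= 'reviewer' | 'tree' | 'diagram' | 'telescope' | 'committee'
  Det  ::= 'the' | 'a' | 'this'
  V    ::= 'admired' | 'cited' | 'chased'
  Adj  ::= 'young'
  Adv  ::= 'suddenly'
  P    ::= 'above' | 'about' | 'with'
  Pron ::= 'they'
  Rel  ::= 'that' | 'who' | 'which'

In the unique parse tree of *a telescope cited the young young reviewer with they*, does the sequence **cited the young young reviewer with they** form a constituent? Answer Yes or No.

[S [NP [Det a] [N telescope]] [VP [VP [V cited] [NP [Det the] [AP [Adj young] [AP [Adj young]]] [N reviewer]]] [PP [P with] [NP [Pron they]]]]]
The words 'cited the young young reviewer with they' are exhaustively dominated by a single VP node (built by VP → VP PP), so they form a constituent.

Yes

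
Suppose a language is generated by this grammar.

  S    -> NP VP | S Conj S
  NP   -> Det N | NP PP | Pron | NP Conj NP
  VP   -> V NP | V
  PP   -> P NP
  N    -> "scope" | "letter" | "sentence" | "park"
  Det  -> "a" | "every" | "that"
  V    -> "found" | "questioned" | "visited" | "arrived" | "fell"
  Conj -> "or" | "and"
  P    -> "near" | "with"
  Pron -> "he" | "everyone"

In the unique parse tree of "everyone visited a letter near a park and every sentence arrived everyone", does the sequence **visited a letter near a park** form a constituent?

Yes

[S [S [NP [Pron everyone]] [VP [V visited] [NP [NP [Det a] [N letter]] [PP [P near] [NP [Det a] [N park]]]]]] [Conj and] [S [NP [Det every] [N sentence]] [VP [V arrived] [NP [Pron everyone]]]]]
The words 'visited a letter near a park' are exhaustively dominated by a single VP node (built by VP → V NP), so they form a constituent.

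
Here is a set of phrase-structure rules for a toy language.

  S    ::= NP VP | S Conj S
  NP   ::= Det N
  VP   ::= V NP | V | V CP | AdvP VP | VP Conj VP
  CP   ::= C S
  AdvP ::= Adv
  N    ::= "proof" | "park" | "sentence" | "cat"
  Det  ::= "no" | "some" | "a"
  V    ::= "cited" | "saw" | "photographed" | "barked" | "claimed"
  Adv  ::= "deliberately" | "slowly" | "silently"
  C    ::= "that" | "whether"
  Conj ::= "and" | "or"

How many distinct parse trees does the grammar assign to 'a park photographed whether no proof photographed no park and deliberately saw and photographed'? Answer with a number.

Two of the 7 distinct bracketings:
[S [NP [Det a] [N park]] [VP [V photographed] [CP [C whether] [S [NP [Det no] [N proof]] [VP [VP [V photographed] [NP [Det no] [N park]]] [Conj and] [VP [AdvP [Adv deliberately]] [VP [VP [V saw]] [Conj and] [VP [V photographed]]]]]]]]]
[S [NP [Det a] [N park]] [VP [V photographed] [CP [C whether] [S [NP [Det no] [N proof]] [VP [VP [V photographed] [NP [Det no] [N park]]] [Conj and] [VP [VP [AdvP [Adv deliberately]] [VP [V saw]]] [Conj and] [VP [V photographed]]]]]]]]
The trees differ in how a recursive rule is bracketed over the same span.

7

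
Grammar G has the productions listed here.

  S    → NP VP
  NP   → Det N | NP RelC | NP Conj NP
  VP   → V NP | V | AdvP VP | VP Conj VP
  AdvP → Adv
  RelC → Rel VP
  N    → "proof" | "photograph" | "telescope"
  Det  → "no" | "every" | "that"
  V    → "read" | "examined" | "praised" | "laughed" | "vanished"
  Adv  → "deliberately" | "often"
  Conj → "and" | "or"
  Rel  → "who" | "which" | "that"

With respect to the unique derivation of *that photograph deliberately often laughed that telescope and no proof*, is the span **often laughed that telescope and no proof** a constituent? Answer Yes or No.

Yes

[S [NP [Det that] [N photograph]] [VP [AdvP [Adv deliberately]] [VP [AdvP [Adv often]] [VP [V laughed] [NP [NP [Det that] [N telescope]] [Conj and] [NP [Det no] [N proof]]]]]]]
The words 'often laughed that telescope and no proof' are exhaustively dominated by a single VP node (built by VP → AdvP VP), so they form a constituent.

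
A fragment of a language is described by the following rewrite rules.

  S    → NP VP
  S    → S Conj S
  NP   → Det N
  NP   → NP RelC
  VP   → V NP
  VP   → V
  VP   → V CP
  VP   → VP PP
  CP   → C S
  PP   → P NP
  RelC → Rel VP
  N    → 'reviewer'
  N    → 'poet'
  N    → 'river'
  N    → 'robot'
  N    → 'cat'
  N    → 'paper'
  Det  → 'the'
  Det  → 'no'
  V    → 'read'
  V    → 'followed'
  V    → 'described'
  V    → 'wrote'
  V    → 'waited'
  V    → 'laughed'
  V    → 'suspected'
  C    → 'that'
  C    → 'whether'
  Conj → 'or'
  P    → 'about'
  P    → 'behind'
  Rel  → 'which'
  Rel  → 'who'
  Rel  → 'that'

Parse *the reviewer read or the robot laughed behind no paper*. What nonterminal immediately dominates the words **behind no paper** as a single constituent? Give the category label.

PP

S
  S
    NP
      Det: the
      N: reviewer
    VP
      V: read
  Conj: or
  S
    NP
      Det: the
      N: robot
    VP
      VP
        V: laughed
      PP
        P: behind
        NP
          Det: no
          N: paper
The span 'behind no paper' is the PP node built by PP → P NP.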